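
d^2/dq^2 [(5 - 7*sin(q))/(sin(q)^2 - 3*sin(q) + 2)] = (7*sin(q)^4 + 8*sin(q)^3 - 45*sin(q)^2 + 22*sin(q) + 14)/((sin(q) - 2)^3*(sin(q) - 1)^2)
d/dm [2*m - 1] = 2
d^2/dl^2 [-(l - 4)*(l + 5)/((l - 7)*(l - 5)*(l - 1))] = 2*(-l^6 - 3*l^5 + 300*l^4 - 3058*l^3 + 14115*l^2 - 33195*l + 32210)/(l^9 - 39*l^8 + 648*l^7 - 5968*l^6 + 33186*l^5 - 113766*l^4 + 235808*l^3 - 279720*l^2 + 172725*l - 42875)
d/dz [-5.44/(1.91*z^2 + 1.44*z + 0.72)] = (20.7808*z + 7.8336)/(1.91*z^2 + 1.44*z + 0.72)^2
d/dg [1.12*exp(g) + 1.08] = 1.12*exp(g)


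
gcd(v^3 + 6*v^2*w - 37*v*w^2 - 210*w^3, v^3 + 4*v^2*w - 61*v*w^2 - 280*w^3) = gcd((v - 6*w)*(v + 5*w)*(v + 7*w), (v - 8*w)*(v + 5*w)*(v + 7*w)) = v^2 + 12*v*w + 35*w^2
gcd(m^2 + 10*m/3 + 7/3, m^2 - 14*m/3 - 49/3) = m + 7/3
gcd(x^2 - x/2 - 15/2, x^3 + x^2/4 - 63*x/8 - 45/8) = x^2 - x/2 - 15/2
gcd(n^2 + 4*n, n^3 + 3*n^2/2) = n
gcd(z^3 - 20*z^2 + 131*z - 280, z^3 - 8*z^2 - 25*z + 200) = z^2 - 13*z + 40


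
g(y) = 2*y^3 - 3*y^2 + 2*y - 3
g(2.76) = 21.72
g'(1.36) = 4.94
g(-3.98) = -184.57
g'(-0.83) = 11.11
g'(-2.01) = 38.30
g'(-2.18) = 43.59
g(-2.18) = -42.34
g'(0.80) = 1.04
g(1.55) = 0.34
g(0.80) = -2.30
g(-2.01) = -35.38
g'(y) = 6*y^2 - 6*y + 2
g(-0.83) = -7.87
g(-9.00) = -1722.00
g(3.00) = 30.00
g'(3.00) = 38.00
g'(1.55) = 7.12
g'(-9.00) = 542.00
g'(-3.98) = 120.92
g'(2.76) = 31.15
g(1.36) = -0.80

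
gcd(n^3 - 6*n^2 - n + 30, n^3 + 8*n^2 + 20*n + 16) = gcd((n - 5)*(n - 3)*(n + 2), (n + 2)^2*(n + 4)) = n + 2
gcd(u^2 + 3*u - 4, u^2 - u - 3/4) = 1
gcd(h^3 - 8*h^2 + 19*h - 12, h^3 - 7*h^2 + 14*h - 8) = h^2 - 5*h + 4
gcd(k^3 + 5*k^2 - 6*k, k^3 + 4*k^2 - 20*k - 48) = k + 6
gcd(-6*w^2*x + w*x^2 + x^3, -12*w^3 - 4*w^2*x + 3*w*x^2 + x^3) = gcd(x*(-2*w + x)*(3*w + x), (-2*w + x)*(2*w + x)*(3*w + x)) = -6*w^2 + w*x + x^2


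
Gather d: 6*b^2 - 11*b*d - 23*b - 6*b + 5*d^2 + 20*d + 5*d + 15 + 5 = 6*b^2 - 29*b + 5*d^2 + d*(25 - 11*b) + 20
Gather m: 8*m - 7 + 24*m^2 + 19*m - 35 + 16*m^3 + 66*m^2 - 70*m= 16*m^3 + 90*m^2 - 43*m - 42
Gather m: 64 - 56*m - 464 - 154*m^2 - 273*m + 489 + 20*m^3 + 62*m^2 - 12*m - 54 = 20*m^3 - 92*m^2 - 341*m + 35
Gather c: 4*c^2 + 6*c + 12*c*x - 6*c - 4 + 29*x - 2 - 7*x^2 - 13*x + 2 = 4*c^2 + 12*c*x - 7*x^2 + 16*x - 4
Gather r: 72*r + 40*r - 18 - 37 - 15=112*r - 70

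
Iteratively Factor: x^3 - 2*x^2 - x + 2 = (x - 1)*(x^2 - x - 2) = (x - 1)*(x + 1)*(x - 2)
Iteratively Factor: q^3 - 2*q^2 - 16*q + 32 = (q + 4)*(q^2 - 6*q + 8) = (q - 2)*(q + 4)*(q - 4)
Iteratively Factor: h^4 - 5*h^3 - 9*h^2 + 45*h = (h + 3)*(h^3 - 8*h^2 + 15*h) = (h - 3)*(h + 3)*(h^2 - 5*h) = (h - 5)*(h - 3)*(h + 3)*(h)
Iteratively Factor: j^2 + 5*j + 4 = (j + 4)*(j + 1)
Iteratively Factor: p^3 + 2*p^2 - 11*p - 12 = (p + 1)*(p^2 + p - 12) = (p - 3)*(p + 1)*(p + 4)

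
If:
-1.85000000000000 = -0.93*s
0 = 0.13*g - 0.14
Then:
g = 1.08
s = 1.99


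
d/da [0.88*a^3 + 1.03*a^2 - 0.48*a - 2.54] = 2.64*a^2 + 2.06*a - 0.48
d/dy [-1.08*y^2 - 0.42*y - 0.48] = -2.16*y - 0.42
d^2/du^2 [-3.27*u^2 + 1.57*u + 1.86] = -6.54000000000000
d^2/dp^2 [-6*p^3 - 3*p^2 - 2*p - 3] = -36*p - 6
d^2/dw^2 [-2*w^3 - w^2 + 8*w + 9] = -12*w - 2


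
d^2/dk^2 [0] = 0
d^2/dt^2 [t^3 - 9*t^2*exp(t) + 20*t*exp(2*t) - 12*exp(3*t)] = -9*t^2*exp(t) + 80*t*exp(2*t) - 36*t*exp(t) + 6*t - 108*exp(3*t) + 80*exp(2*t) - 18*exp(t)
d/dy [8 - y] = -1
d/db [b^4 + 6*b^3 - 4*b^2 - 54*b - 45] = 4*b^3 + 18*b^2 - 8*b - 54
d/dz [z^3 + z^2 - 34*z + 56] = 3*z^2 + 2*z - 34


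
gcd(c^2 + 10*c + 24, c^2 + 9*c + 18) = c + 6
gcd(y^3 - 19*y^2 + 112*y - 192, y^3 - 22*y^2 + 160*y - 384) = y^2 - 16*y + 64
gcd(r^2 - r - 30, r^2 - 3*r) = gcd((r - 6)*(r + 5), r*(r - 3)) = 1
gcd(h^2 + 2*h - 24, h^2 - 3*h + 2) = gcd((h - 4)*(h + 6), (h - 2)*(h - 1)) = 1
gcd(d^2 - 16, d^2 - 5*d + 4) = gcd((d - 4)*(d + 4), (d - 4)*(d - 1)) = d - 4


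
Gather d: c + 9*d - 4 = c + 9*d - 4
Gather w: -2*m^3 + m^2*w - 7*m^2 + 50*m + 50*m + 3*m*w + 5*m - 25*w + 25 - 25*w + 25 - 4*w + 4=-2*m^3 - 7*m^2 + 105*m + w*(m^2 + 3*m - 54) + 54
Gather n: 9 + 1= 10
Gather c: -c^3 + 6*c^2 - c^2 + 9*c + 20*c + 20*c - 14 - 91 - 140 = -c^3 + 5*c^2 + 49*c - 245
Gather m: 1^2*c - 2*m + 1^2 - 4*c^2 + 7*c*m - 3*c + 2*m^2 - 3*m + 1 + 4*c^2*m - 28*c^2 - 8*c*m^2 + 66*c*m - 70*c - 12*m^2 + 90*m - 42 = -32*c^2 - 72*c + m^2*(-8*c - 10) + m*(4*c^2 + 73*c + 85) - 40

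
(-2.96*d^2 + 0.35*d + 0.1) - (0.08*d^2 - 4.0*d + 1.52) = -3.04*d^2 + 4.35*d - 1.42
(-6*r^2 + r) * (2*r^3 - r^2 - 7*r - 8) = -12*r^5 + 8*r^4 + 41*r^3 + 41*r^2 - 8*r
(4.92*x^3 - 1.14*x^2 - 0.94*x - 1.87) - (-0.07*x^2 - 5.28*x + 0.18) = 4.92*x^3 - 1.07*x^2 + 4.34*x - 2.05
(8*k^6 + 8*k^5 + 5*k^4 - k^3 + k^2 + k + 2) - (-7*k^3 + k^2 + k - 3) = 8*k^6 + 8*k^5 + 5*k^4 + 6*k^3 + 5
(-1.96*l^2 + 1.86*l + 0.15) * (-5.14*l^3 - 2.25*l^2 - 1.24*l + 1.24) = 10.0744*l^5 - 5.1504*l^4 - 2.5256*l^3 - 5.0743*l^2 + 2.1204*l + 0.186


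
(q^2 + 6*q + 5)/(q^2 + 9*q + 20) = (q + 1)/(q + 4)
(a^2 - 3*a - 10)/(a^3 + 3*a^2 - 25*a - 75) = (a + 2)/(a^2 + 8*a + 15)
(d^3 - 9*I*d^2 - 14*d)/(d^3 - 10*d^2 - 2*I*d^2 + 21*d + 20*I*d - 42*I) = d*(d - 7*I)/(d^2 - 10*d + 21)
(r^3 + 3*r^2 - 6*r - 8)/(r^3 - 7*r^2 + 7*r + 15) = (r^2 + 2*r - 8)/(r^2 - 8*r + 15)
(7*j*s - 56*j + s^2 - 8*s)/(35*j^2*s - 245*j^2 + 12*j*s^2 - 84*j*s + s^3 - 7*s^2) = (s - 8)/(5*j*s - 35*j + s^2 - 7*s)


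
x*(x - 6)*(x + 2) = x^3 - 4*x^2 - 12*x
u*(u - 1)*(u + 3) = u^3 + 2*u^2 - 3*u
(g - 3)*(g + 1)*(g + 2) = g^3 - 7*g - 6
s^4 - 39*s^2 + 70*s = s*(s - 5)*(s - 2)*(s + 7)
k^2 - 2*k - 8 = (k - 4)*(k + 2)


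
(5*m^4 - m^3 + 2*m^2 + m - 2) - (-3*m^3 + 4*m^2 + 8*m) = 5*m^4 + 2*m^3 - 2*m^2 - 7*m - 2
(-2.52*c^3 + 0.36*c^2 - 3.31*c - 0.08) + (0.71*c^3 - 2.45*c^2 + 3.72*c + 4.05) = -1.81*c^3 - 2.09*c^2 + 0.41*c + 3.97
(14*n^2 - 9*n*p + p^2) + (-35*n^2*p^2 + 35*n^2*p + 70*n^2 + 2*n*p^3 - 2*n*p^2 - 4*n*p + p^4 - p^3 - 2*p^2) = -35*n^2*p^2 + 35*n^2*p + 84*n^2 + 2*n*p^3 - 2*n*p^2 - 13*n*p + p^4 - p^3 - p^2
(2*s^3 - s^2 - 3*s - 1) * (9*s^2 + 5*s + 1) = 18*s^5 + s^4 - 30*s^3 - 25*s^2 - 8*s - 1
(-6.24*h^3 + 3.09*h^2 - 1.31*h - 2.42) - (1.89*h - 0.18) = -6.24*h^3 + 3.09*h^2 - 3.2*h - 2.24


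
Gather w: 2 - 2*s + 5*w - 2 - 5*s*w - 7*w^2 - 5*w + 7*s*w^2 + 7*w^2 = 7*s*w^2 - 5*s*w - 2*s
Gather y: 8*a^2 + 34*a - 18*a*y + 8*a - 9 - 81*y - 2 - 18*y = 8*a^2 + 42*a + y*(-18*a - 99) - 11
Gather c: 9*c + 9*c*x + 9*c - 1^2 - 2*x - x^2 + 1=c*(9*x + 18) - x^2 - 2*x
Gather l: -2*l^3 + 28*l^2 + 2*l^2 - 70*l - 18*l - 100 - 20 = -2*l^3 + 30*l^2 - 88*l - 120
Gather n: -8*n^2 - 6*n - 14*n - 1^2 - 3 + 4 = -8*n^2 - 20*n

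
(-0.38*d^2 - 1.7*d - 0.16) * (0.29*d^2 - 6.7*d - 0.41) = -0.1102*d^4 + 2.053*d^3 + 11.4994*d^2 + 1.769*d + 0.0656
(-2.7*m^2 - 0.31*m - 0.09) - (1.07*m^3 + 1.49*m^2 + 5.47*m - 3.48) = -1.07*m^3 - 4.19*m^2 - 5.78*m + 3.39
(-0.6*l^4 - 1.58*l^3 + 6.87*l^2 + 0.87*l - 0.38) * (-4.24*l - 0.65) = 2.544*l^5 + 7.0892*l^4 - 28.1018*l^3 - 8.1543*l^2 + 1.0457*l + 0.247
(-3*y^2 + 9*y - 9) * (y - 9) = -3*y^3 + 36*y^2 - 90*y + 81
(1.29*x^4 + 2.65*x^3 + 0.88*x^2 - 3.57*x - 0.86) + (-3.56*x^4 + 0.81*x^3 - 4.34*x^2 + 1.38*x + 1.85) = -2.27*x^4 + 3.46*x^3 - 3.46*x^2 - 2.19*x + 0.99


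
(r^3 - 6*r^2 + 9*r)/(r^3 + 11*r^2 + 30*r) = (r^2 - 6*r + 9)/(r^2 + 11*r + 30)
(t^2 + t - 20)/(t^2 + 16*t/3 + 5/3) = 3*(t - 4)/(3*t + 1)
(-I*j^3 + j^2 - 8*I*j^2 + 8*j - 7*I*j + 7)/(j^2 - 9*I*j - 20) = (-I*j^3 + j^2*(1 - 8*I) + j*(8 - 7*I) + 7)/(j^2 - 9*I*j - 20)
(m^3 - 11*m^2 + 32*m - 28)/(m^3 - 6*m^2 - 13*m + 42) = (m - 2)/(m + 3)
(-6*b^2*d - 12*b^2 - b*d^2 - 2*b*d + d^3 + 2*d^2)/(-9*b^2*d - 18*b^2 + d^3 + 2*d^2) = (2*b + d)/(3*b + d)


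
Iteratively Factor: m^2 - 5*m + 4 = (m - 1)*(m - 4)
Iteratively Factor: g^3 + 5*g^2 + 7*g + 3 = (g + 3)*(g^2 + 2*g + 1) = (g + 1)*(g + 3)*(g + 1)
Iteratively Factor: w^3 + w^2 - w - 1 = (w + 1)*(w^2 - 1) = (w + 1)^2*(w - 1)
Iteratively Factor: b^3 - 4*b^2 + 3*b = (b - 1)*(b^2 - 3*b) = (b - 3)*(b - 1)*(b)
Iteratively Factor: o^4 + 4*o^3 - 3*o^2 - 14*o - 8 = (o - 2)*(o^3 + 6*o^2 + 9*o + 4) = (o - 2)*(o + 1)*(o^2 + 5*o + 4) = (o - 2)*(o + 1)*(o + 4)*(o + 1)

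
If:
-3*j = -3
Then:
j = 1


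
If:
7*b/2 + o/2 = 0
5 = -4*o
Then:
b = 5/28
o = -5/4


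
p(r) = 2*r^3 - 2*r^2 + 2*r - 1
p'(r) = 6*r^2 - 4*r + 2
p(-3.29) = -100.45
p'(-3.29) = 80.10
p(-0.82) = -5.09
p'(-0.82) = 9.31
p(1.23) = 2.16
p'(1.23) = 6.16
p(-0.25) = -1.66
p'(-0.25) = 3.38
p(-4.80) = -277.86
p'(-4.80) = 159.44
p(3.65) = 76.91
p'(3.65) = 67.34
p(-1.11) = -8.42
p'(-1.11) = 13.83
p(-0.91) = -5.98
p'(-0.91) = 10.61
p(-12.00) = -3769.00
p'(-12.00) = 914.00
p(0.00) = -1.00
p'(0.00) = 2.00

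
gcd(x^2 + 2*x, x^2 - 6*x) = x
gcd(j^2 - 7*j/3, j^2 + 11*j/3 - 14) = j - 7/3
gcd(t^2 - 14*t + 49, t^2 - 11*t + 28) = t - 7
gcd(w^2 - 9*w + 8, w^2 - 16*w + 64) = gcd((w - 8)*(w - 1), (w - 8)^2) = w - 8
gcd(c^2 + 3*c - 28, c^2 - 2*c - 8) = c - 4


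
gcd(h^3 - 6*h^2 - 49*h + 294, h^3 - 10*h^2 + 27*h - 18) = h - 6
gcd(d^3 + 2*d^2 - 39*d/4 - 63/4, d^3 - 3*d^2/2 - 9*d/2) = d^2 - 3*d/2 - 9/2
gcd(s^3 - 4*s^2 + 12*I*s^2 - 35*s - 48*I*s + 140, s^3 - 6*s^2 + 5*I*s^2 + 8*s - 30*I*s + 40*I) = s^2 + s*(-4 + 5*I) - 20*I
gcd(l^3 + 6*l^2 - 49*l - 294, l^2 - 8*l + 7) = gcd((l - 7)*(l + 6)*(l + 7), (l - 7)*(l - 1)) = l - 7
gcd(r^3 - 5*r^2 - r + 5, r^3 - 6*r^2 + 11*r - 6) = r - 1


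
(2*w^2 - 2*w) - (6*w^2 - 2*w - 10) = 10 - 4*w^2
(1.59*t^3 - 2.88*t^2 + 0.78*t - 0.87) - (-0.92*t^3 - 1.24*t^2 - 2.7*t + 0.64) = 2.51*t^3 - 1.64*t^2 + 3.48*t - 1.51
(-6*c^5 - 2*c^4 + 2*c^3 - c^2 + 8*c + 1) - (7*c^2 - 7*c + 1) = -6*c^5 - 2*c^4 + 2*c^3 - 8*c^2 + 15*c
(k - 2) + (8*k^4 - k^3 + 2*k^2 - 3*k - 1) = 8*k^4 - k^3 + 2*k^2 - 2*k - 3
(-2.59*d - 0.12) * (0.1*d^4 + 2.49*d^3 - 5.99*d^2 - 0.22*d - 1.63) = -0.259*d^5 - 6.4611*d^4 + 15.2153*d^3 + 1.2886*d^2 + 4.2481*d + 0.1956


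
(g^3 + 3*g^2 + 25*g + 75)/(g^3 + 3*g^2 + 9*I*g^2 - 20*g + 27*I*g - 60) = (g - 5*I)/(g + 4*I)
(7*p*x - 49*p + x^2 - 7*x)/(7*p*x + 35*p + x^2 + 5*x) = (x - 7)/(x + 5)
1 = 1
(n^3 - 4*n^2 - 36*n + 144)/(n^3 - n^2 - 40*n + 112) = (n^2 - 36)/(n^2 + 3*n - 28)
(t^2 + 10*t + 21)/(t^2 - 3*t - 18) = (t + 7)/(t - 6)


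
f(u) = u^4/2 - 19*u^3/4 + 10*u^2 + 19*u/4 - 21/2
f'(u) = 2*u^3 - 57*u^2/4 + 20*u + 19/4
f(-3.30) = 312.72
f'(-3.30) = -288.31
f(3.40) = 1.37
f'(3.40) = -13.37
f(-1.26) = 10.15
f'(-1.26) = -47.07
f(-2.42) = 121.04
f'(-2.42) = -155.45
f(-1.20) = 7.44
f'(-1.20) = -43.23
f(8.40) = 409.01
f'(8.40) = 352.68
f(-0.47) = -10.01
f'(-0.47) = -8.01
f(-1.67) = 35.47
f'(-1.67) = -77.71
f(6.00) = 0.00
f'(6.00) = 43.75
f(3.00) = 6.00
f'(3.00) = -9.50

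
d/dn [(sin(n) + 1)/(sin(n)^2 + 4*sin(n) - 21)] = (-2*sin(n) + cos(n)^2 - 26)*cos(n)/(sin(n)^2 + 4*sin(n) - 21)^2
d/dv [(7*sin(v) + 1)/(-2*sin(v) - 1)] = -5*cos(v)/(2*sin(v) + 1)^2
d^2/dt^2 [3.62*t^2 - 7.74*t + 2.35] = 7.24000000000000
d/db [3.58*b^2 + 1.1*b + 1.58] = 7.16*b + 1.1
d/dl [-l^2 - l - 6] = -2*l - 1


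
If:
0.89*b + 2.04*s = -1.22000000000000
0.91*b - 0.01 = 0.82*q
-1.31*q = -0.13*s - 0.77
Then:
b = 0.47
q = 0.51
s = -0.80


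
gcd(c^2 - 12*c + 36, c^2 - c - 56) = 1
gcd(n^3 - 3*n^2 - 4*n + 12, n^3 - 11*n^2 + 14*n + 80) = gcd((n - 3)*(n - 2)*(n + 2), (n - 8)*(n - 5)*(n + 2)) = n + 2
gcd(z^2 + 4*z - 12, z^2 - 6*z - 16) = 1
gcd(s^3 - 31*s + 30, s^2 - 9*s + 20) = s - 5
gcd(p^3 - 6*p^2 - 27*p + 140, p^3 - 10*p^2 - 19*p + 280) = p^2 - 2*p - 35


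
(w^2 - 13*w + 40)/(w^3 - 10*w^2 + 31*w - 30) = (w - 8)/(w^2 - 5*w + 6)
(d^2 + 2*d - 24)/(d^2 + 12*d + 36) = (d - 4)/(d + 6)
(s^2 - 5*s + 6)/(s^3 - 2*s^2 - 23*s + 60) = (s - 2)/(s^2 + s - 20)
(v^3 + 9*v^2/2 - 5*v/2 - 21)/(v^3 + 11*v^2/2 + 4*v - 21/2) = (v - 2)/(v - 1)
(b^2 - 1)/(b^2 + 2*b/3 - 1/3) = 3*(b - 1)/(3*b - 1)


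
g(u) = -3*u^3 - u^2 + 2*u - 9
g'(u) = -9*u^2 - 2*u + 2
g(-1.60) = -2.47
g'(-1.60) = -17.84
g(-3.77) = 129.99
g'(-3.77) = -118.38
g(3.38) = -129.51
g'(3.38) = -107.58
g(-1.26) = -7.11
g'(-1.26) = -9.77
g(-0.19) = -9.40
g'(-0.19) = 2.06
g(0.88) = -10.06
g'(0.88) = -6.73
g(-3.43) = 93.44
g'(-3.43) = -97.02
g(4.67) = -327.01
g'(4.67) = -203.62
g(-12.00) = 5007.00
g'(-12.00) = -1270.00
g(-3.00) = 57.00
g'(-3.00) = -73.00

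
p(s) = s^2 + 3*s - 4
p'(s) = 2*s + 3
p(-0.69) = -5.59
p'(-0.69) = 1.62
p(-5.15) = 7.07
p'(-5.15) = -7.30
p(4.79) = 33.31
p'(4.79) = 12.58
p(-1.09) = -6.08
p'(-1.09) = 0.82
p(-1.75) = -6.19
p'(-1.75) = -0.50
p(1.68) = 3.86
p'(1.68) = 6.36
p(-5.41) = 9.04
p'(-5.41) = -7.82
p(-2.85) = -4.43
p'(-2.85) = -2.70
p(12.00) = 176.00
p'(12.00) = 27.00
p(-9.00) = 50.00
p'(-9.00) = -15.00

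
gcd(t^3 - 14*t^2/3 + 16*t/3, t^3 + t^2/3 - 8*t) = t^2 - 8*t/3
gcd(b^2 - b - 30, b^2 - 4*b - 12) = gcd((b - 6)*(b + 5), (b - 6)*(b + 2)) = b - 6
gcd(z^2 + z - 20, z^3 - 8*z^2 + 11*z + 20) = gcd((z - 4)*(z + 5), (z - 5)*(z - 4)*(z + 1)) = z - 4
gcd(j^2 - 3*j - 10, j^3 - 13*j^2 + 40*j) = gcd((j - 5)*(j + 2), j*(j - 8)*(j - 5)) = j - 5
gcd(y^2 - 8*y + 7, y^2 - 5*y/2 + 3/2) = y - 1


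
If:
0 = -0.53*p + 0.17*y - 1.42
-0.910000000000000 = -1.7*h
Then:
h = 0.54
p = 0.320754716981132*y - 2.67924528301887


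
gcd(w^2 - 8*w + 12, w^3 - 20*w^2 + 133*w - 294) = w - 6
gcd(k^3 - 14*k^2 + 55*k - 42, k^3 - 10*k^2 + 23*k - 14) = k^2 - 8*k + 7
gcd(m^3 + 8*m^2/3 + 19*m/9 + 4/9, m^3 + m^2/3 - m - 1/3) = m^2 + 4*m/3 + 1/3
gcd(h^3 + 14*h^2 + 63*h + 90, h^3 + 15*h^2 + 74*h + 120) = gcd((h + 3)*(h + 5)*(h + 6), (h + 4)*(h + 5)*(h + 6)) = h^2 + 11*h + 30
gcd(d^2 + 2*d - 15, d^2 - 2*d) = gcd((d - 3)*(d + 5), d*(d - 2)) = 1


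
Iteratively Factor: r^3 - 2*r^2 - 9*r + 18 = (r + 3)*(r^2 - 5*r + 6) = (r - 3)*(r + 3)*(r - 2)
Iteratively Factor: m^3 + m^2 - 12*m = (m - 3)*(m^2 + 4*m) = (m - 3)*(m + 4)*(m)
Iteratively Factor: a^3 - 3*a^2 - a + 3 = (a + 1)*(a^2 - 4*a + 3) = (a - 1)*(a + 1)*(a - 3)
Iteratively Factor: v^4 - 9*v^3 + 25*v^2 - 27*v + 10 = (v - 2)*(v^3 - 7*v^2 + 11*v - 5) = (v - 5)*(v - 2)*(v^2 - 2*v + 1) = (v - 5)*(v - 2)*(v - 1)*(v - 1)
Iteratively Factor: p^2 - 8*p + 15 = (p - 3)*(p - 5)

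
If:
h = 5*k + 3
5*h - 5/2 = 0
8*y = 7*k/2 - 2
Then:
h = 1/2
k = -1/2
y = -15/32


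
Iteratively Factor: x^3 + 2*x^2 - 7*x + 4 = (x - 1)*(x^2 + 3*x - 4) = (x - 1)^2*(x + 4)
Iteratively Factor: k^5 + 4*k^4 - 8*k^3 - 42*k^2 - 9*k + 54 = (k + 3)*(k^4 + k^3 - 11*k^2 - 9*k + 18) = (k + 3)^2*(k^3 - 2*k^2 - 5*k + 6) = (k - 3)*(k + 3)^2*(k^2 + k - 2) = (k - 3)*(k - 1)*(k + 3)^2*(k + 2)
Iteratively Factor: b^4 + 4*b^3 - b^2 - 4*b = (b + 4)*(b^3 - b) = (b + 1)*(b + 4)*(b^2 - b) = b*(b + 1)*(b + 4)*(b - 1)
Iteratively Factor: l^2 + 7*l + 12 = (l + 3)*(l + 4)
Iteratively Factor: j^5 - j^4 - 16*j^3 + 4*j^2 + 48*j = (j + 2)*(j^4 - 3*j^3 - 10*j^2 + 24*j) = (j + 2)*(j + 3)*(j^3 - 6*j^2 + 8*j) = (j - 4)*(j + 2)*(j + 3)*(j^2 - 2*j) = j*(j - 4)*(j + 2)*(j + 3)*(j - 2)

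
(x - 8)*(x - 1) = x^2 - 9*x + 8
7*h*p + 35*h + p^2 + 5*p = (7*h + p)*(p + 5)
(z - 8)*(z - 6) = z^2 - 14*z + 48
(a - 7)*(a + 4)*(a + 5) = a^3 + 2*a^2 - 43*a - 140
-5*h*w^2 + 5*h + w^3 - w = (-5*h + w)*(w - 1)*(w + 1)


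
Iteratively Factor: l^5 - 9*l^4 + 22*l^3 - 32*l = (l - 4)*(l^4 - 5*l^3 + 2*l^2 + 8*l) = l*(l - 4)*(l^3 - 5*l^2 + 2*l + 8) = l*(l - 4)*(l + 1)*(l^2 - 6*l + 8) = l*(l - 4)^2*(l + 1)*(l - 2)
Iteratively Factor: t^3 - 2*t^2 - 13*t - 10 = (t + 2)*(t^2 - 4*t - 5) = (t - 5)*(t + 2)*(t + 1)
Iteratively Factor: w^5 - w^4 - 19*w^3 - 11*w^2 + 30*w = (w - 1)*(w^4 - 19*w^2 - 30*w) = w*(w - 1)*(w^3 - 19*w - 30) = w*(w - 1)*(w + 3)*(w^2 - 3*w - 10) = w*(w - 1)*(w + 2)*(w + 3)*(w - 5)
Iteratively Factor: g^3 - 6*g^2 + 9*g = (g)*(g^2 - 6*g + 9) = g*(g - 3)*(g - 3)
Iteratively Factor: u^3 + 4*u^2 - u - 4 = (u - 1)*(u^2 + 5*u + 4) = (u - 1)*(u + 1)*(u + 4)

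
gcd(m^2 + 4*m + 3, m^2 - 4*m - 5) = m + 1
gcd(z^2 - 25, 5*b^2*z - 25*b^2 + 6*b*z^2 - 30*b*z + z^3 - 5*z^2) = z - 5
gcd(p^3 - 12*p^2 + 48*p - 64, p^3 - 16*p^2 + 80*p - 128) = p^2 - 8*p + 16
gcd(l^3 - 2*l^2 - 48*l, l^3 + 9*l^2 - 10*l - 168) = l + 6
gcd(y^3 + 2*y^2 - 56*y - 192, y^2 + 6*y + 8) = y + 4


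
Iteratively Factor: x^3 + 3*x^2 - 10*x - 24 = (x + 4)*(x^2 - x - 6) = (x - 3)*(x + 4)*(x + 2)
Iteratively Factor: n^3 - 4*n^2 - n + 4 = (n - 1)*(n^2 - 3*n - 4) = (n - 4)*(n - 1)*(n + 1)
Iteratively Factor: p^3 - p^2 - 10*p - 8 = (p - 4)*(p^2 + 3*p + 2) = (p - 4)*(p + 1)*(p + 2)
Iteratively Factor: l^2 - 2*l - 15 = (l - 5)*(l + 3)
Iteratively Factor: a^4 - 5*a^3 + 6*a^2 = (a - 2)*(a^3 - 3*a^2) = a*(a - 2)*(a^2 - 3*a) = a^2*(a - 2)*(a - 3)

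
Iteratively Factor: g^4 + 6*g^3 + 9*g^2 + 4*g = (g)*(g^3 + 6*g^2 + 9*g + 4) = g*(g + 4)*(g^2 + 2*g + 1) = g*(g + 1)*(g + 4)*(g + 1)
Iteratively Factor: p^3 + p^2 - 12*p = (p)*(p^2 + p - 12) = p*(p + 4)*(p - 3)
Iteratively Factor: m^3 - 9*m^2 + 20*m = (m - 4)*(m^2 - 5*m) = (m - 5)*(m - 4)*(m)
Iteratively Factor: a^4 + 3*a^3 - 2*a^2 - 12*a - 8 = (a + 2)*(a^3 + a^2 - 4*a - 4) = (a + 2)^2*(a^2 - a - 2) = (a - 2)*(a + 2)^2*(a + 1)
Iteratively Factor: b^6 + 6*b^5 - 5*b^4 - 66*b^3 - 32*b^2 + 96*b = (b)*(b^5 + 6*b^4 - 5*b^3 - 66*b^2 - 32*b + 96) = b*(b + 4)*(b^4 + 2*b^3 - 13*b^2 - 14*b + 24) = b*(b + 2)*(b + 4)*(b^3 - 13*b + 12) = b*(b - 3)*(b + 2)*(b + 4)*(b^2 + 3*b - 4) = b*(b - 3)*(b - 1)*(b + 2)*(b + 4)*(b + 4)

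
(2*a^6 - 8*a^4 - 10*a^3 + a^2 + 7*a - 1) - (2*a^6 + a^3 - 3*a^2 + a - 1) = -8*a^4 - 11*a^3 + 4*a^2 + 6*a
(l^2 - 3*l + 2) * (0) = 0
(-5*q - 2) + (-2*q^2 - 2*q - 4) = -2*q^2 - 7*q - 6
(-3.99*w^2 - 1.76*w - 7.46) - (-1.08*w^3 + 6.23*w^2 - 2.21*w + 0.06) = 1.08*w^3 - 10.22*w^2 + 0.45*w - 7.52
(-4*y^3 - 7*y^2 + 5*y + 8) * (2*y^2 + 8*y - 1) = -8*y^5 - 46*y^4 - 42*y^3 + 63*y^2 + 59*y - 8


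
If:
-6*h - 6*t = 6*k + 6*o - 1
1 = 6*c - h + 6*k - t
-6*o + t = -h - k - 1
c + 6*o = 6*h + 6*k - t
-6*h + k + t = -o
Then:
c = 1/42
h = 1/42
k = 6/49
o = 1/6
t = -43/294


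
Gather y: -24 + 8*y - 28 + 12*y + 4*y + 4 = 24*y - 48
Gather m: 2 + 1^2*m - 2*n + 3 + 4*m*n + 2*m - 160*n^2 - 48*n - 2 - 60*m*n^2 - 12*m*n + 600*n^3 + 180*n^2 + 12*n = m*(-60*n^2 - 8*n + 3) + 600*n^3 + 20*n^2 - 38*n + 3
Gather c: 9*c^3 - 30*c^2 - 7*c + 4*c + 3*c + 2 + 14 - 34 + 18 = 9*c^3 - 30*c^2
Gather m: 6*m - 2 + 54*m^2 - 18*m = 54*m^2 - 12*m - 2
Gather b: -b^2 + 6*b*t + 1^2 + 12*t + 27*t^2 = -b^2 + 6*b*t + 27*t^2 + 12*t + 1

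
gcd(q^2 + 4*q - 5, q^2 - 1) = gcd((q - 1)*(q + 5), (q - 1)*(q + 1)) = q - 1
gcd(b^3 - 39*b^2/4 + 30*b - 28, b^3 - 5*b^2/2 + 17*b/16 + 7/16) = b - 7/4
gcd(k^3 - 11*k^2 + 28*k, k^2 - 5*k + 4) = k - 4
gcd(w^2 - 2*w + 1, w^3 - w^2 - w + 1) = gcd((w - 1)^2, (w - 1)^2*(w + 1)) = w^2 - 2*w + 1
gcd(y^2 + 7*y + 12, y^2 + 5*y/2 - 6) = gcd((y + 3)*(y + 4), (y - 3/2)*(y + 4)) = y + 4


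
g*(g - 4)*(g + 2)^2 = g^4 - 12*g^2 - 16*g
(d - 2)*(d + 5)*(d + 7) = d^3 + 10*d^2 + 11*d - 70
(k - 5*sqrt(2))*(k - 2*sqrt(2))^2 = k^3 - 9*sqrt(2)*k^2 + 48*k - 40*sqrt(2)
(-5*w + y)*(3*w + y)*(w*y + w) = -15*w^3*y - 15*w^3 - 2*w^2*y^2 - 2*w^2*y + w*y^3 + w*y^2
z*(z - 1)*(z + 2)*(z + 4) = z^4 + 5*z^3 + 2*z^2 - 8*z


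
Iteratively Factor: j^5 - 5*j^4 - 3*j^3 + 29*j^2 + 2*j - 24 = (j - 4)*(j^4 - j^3 - 7*j^2 + j + 6) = (j - 4)*(j + 1)*(j^3 - 2*j^2 - 5*j + 6) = (j - 4)*(j + 1)*(j + 2)*(j^2 - 4*j + 3) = (j - 4)*(j - 3)*(j + 1)*(j + 2)*(j - 1)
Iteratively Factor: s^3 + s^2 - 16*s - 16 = (s + 1)*(s^2 - 16) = (s - 4)*(s + 1)*(s + 4)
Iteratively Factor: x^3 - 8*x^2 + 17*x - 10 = (x - 5)*(x^2 - 3*x + 2) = (x - 5)*(x - 1)*(x - 2)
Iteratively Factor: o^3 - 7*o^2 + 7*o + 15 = (o - 3)*(o^2 - 4*o - 5) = (o - 3)*(o + 1)*(o - 5)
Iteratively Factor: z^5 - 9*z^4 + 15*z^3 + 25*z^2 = (z - 5)*(z^4 - 4*z^3 - 5*z^2) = z*(z - 5)*(z^3 - 4*z^2 - 5*z) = z*(z - 5)^2*(z^2 + z) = z*(z - 5)^2*(z + 1)*(z)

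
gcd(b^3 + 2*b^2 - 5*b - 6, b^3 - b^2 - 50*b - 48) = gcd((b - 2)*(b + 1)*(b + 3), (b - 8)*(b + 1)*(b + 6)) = b + 1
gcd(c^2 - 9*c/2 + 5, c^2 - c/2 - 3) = c - 2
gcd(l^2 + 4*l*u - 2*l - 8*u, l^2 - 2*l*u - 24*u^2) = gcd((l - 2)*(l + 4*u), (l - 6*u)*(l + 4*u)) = l + 4*u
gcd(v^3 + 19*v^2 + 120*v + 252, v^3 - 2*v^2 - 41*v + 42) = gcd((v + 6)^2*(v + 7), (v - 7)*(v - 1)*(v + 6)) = v + 6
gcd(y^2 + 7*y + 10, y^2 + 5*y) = y + 5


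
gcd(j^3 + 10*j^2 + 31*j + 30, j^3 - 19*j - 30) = j^2 + 5*j + 6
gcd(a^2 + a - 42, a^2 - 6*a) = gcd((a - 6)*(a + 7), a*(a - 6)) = a - 6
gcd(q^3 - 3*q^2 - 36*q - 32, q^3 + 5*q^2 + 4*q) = q^2 + 5*q + 4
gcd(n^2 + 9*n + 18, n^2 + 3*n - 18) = n + 6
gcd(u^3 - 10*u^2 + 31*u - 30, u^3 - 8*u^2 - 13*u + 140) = u - 5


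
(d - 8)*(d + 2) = d^2 - 6*d - 16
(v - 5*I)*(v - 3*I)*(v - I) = v^3 - 9*I*v^2 - 23*v + 15*I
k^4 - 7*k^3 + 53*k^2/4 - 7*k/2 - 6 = (k - 4)*(k - 2)*(k - 3/2)*(k + 1/2)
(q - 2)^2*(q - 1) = q^3 - 5*q^2 + 8*q - 4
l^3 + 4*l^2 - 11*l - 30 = (l - 3)*(l + 2)*(l + 5)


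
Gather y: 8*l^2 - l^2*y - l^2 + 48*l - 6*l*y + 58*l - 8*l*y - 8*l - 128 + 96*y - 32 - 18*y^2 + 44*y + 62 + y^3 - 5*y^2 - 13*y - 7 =7*l^2 + 98*l + y^3 - 23*y^2 + y*(-l^2 - 14*l + 127) - 105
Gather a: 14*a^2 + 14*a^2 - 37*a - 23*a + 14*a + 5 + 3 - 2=28*a^2 - 46*a + 6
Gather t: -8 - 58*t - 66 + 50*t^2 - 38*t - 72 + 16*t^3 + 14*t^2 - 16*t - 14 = 16*t^3 + 64*t^2 - 112*t - 160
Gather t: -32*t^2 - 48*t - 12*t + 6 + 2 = -32*t^2 - 60*t + 8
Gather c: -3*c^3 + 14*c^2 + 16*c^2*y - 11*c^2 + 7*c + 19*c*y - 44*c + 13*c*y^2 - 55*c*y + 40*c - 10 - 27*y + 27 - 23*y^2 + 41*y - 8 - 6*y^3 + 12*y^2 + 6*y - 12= -3*c^3 + c^2*(16*y + 3) + c*(13*y^2 - 36*y + 3) - 6*y^3 - 11*y^2 + 20*y - 3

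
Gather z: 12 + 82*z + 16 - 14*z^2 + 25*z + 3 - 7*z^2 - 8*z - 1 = -21*z^2 + 99*z + 30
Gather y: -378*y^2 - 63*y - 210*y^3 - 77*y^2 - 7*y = -210*y^3 - 455*y^2 - 70*y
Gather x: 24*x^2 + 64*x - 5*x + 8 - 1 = 24*x^2 + 59*x + 7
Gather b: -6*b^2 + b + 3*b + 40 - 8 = -6*b^2 + 4*b + 32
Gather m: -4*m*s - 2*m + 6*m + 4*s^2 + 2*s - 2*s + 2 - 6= m*(4 - 4*s) + 4*s^2 - 4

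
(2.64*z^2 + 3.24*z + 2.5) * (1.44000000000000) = 3.8016*z^2 + 4.6656*z + 3.6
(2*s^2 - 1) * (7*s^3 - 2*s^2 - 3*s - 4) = 14*s^5 - 4*s^4 - 13*s^3 - 6*s^2 + 3*s + 4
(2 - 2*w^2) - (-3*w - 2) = -2*w^2 + 3*w + 4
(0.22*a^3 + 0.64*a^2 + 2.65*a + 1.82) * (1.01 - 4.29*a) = -0.9438*a^4 - 2.5234*a^3 - 10.7221*a^2 - 5.1313*a + 1.8382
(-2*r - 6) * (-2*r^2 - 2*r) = 4*r^3 + 16*r^2 + 12*r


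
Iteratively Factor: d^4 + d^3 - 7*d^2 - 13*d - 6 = (d + 1)*(d^3 - 7*d - 6) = (d + 1)^2*(d^2 - d - 6) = (d + 1)^2*(d + 2)*(d - 3)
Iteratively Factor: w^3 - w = (w - 1)*(w^2 + w) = (w - 1)*(w + 1)*(w)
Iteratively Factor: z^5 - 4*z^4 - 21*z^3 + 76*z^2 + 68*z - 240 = (z + 2)*(z^4 - 6*z^3 - 9*z^2 + 94*z - 120) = (z - 2)*(z + 2)*(z^3 - 4*z^2 - 17*z + 60) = (z - 2)*(z + 2)*(z + 4)*(z^2 - 8*z + 15) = (z - 3)*(z - 2)*(z + 2)*(z + 4)*(z - 5)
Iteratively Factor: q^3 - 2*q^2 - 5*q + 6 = (q - 1)*(q^2 - q - 6) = (q - 1)*(q + 2)*(q - 3)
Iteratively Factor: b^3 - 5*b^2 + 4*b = (b - 1)*(b^2 - 4*b) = (b - 4)*(b - 1)*(b)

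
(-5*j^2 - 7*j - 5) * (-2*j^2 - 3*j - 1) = 10*j^4 + 29*j^3 + 36*j^2 + 22*j + 5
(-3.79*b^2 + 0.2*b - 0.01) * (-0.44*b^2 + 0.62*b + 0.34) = 1.6676*b^4 - 2.4378*b^3 - 1.1602*b^2 + 0.0618*b - 0.0034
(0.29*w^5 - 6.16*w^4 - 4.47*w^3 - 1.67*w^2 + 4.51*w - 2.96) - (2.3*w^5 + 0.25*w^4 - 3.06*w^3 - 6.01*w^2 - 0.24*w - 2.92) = -2.01*w^5 - 6.41*w^4 - 1.41*w^3 + 4.34*w^2 + 4.75*w - 0.04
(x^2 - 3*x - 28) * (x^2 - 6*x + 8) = x^4 - 9*x^3 - 2*x^2 + 144*x - 224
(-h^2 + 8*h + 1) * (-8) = 8*h^2 - 64*h - 8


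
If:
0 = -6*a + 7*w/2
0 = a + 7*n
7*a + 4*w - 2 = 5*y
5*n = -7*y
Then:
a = 49/327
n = -7/327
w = 28/109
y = 5/327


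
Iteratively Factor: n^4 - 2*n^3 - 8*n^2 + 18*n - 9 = (n + 3)*(n^3 - 5*n^2 + 7*n - 3) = (n - 1)*(n + 3)*(n^2 - 4*n + 3) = (n - 3)*(n - 1)*(n + 3)*(n - 1)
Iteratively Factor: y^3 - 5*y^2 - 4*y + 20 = (y - 2)*(y^2 - 3*y - 10) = (y - 5)*(y - 2)*(y + 2)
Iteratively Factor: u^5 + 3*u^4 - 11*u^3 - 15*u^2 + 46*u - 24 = (u - 2)*(u^4 + 5*u^3 - u^2 - 17*u + 12) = (u - 2)*(u - 1)*(u^3 + 6*u^2 + 5*u - 12) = (u - 2)*(u - 1)*(u + 4)*(u^2 + 2*u - 3) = (u - 2)*(u - 1)^2*(u + 4)*(u + 3)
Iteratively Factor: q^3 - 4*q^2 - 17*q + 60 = (q - 5)*(q^2 + q - 12) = (q - 5)*(q - 3)*(q + 4)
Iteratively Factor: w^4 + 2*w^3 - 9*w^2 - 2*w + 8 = (w + 1)*(w^3 + w^2 - 10*w + 8) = (w + 1)*(w + 4)*(w^2 - 3*w + 2) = (w - 1)*(w + 1)*(w + 4)*(w - 2)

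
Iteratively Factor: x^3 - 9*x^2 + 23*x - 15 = (x - 1)*(x^2 - 8*x + 15) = (x - 5)*(x - 1)*(x - 3)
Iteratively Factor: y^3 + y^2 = (y + 1)*(y^2) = y*(y + 1)*(y)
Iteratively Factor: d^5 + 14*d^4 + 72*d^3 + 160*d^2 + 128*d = (d + 4)*(d^4 + 10*d^3 + 32*d^2 + 32*d) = (d + 4)^2*(d^3 + 6*d^2 + 8*d) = d*(d + 4)^2*(d^2 + 6*d + 8) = d*(d + 2)*(d + 4)^2*(d + 4)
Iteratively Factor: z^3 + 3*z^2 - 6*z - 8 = (z + 1)*(z^2 + 2*z - 8) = (z + 1)*(z + 4)*(z - 2)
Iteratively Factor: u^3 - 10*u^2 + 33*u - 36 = (u - 4)*(u^2 - 6*u + 9) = (u - 4)*(u - 3)*(u - 3)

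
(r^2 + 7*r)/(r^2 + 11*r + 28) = r/(r + 4)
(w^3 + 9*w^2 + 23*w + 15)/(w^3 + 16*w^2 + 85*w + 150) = (w^2 + 4*w + 3)/(w^2 + 11*w + 30)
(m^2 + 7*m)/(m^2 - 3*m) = (m + 7)/(m - 3)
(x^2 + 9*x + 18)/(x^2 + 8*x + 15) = (x + 6)/(x + 5)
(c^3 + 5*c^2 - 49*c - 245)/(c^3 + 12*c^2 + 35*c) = (c - 7)/c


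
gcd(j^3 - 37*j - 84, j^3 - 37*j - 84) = j^3 - 37*j - 84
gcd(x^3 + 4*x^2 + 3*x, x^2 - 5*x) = x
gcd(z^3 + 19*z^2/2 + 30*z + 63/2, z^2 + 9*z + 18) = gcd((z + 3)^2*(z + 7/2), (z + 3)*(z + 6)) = z + 3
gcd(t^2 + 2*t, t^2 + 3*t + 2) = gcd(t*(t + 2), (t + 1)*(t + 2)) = t + 2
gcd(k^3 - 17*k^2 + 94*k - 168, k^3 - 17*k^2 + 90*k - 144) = k - 6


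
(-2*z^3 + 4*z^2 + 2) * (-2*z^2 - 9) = 4*z^5 - 8*z^4 + 18*z^3 - 40*z^2 - 18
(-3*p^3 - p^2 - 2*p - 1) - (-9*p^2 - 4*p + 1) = -3*p^3 + 8*p^2 + 2*p - 2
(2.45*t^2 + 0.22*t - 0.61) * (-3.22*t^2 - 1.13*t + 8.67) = -7.889*t^4 - 3.4769*t^3 + 22.9571*t^2 + 2.5967*t - 5.2887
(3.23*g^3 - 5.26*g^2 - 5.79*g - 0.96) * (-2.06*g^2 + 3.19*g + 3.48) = -6.6538*g^5 + 21.1393*g^4 + 6.3884*g^3 - 34.7973*g^2 - 23.2116*g - 3.3408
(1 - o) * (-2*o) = 2*o^2 - 2*o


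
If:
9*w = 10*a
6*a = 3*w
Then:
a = 0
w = 0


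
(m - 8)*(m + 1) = m^2 - 7*m - 8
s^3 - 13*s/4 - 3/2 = (s - 2)*(s + 1/2)*(s + 3/2)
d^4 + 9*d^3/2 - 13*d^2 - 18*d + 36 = (d - 2)*(d - 3/2)*(d + 2)*(d + 6)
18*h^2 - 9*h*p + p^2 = (-6*h + p)*(-3*h + p)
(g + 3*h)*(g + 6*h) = g^2 + 9*g*h + 18*h^2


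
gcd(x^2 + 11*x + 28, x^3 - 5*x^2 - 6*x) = 1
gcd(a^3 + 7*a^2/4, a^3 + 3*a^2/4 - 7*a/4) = a^2 + 7*a/4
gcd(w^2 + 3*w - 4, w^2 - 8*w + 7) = w - 1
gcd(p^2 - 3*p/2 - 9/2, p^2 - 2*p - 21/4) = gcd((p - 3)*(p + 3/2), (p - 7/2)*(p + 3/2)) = p + 3/2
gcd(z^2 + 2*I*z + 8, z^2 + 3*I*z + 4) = z + 4*I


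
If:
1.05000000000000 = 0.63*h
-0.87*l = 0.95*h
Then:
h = 1.67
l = -1.82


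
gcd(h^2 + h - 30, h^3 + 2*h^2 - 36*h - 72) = h + 6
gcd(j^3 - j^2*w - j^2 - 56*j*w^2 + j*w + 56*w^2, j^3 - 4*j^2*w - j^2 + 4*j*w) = j - 1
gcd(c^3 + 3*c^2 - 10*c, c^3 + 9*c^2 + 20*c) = c^2 + 5*c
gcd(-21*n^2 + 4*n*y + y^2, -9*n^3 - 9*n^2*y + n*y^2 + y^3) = -3*n + y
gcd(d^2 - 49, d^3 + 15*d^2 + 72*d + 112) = d + 7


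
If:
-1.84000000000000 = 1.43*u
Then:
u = -1.29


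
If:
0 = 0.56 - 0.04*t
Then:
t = 14.00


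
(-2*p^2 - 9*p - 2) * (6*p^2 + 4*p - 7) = -12*p^4 - 62*p^3 - 34*p^2 + 55*p + 14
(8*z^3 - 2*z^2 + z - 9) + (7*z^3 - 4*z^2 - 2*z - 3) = 15*z^3 - 6*z^2 - z - 12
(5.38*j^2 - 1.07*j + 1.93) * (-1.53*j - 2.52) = -8.2314*j^3 - 11.9205*j^2 - 0.2565*j - 4.8636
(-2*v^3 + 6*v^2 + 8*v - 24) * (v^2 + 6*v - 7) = -2*v^5 - 6*v^4 + 58*v^3 - 18*v^2 - 200*v + 168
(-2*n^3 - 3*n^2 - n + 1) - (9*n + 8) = -2*n^3 - 3*n^2 - 10*n - 7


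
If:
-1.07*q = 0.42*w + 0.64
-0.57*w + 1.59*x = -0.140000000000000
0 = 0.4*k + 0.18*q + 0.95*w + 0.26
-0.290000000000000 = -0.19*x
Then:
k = -10.28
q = -2.37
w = 4.50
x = 1.53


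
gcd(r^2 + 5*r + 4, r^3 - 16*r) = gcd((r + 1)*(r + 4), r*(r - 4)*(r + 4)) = r + 4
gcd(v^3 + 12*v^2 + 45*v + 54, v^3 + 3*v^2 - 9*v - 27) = v^2 + 6*v + 9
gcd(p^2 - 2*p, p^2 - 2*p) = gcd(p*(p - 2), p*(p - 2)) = p^2 - 2*p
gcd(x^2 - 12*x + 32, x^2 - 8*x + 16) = x - 4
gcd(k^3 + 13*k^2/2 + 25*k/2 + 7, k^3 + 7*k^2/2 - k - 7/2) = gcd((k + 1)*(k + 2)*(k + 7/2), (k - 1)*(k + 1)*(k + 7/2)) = k^2 + 9*k/2 + 7/2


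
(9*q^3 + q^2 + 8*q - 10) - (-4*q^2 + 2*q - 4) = 9*q^3 + 5*q^2 + 6*q - 6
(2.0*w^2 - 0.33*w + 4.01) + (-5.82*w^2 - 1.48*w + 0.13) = -3.82*w^2 - 1.81*w + 4.14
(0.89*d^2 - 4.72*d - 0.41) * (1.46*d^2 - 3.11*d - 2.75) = 1.2994*d^4 - 9.6591*d^3 + 11.6331*d^2 + 14.2551*d + 1.1275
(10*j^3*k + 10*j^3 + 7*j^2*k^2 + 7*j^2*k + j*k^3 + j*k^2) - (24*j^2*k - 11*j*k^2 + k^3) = 10*j^3*k + 10*j^3 + 7*j^2*k^2 - 17*j^2*k + j*k^3 + 12*j*k^2 - k^3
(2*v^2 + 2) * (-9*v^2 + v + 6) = -18*v^4 + 2*v^3 - 6*v^2 + 2*v + 12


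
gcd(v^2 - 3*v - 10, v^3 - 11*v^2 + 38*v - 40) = v - 5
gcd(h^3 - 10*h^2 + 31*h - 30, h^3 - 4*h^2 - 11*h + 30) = h^2 - 7*h + 10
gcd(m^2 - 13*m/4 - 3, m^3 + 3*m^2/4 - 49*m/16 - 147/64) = m + 3/4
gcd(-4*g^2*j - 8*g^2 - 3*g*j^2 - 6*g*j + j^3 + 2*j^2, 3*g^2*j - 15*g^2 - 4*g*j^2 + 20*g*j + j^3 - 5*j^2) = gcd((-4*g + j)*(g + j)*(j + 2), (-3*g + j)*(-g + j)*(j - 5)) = 1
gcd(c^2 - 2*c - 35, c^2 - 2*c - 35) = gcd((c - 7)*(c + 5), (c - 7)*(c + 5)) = c^2 - 2*c - 35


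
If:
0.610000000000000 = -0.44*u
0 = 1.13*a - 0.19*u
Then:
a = -0.23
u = -1.39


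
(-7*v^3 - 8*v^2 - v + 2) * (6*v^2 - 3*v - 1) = -42*v^5 - 27*v^4 + 25*v^3 + 23*v^2 - 5*v - 2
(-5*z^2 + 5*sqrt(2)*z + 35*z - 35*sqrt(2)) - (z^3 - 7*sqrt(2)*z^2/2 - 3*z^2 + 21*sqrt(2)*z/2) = -z^3 - 2*z^2 + 7*sqrt(2)*z^2/2 - 11*sqrt(2)*z/2 + 35*z - 35*sqrt(2)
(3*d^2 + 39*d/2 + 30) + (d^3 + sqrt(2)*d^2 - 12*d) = d^3 + sqrt(2)*d^2 + 3*d^2 + 15*d/2 + 30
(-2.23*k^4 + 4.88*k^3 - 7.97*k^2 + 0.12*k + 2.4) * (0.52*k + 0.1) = -1.1596*k^5 + 2.3146*k^4 - 3.6564*k^3 - 0.7346*k^2 + 1.26*k + 0.24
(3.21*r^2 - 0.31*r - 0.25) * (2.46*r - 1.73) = 7.8966*r^3 - 6.3159*r^2 - 0.0787*r + 0.4325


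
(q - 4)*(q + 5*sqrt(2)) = q^2 - 4*q + 5*sqrt(2)*q - 20*sqrt(2)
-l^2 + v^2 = (-l + v)*(l + v)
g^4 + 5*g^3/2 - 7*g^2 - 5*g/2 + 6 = (g - 3/2)*(g - 1)*(g + 1)*(g + 4)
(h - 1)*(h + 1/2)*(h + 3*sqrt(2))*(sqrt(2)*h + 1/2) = sqrt(2)*h^4 - sqrt(2)*h^3/2 + 13*h^3/2 - 13*h^2/4 + sqrt(2)*h^2 - 13*h/4 - 3*sqrt(2)*h/4 - 3*sqrt(2)/4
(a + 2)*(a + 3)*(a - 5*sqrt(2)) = a^3 - 5*sqrt(2)*a^2 + 5*a^2 - 25*sqrt(2)*a + 6*a - 30*sqrt(2)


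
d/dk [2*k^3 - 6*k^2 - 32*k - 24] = 6*k^2 - 12*k - 32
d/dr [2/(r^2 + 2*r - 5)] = 4*(-r - 1)/(r^2 + 2*r - 5)^2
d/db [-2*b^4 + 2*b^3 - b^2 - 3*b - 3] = -8*b^3 + 6*b^2 - 2*b - 3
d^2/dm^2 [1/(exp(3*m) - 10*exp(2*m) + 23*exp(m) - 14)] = ((-9*exp(2*m) + 40*exp(m) - 23)*(exp(3*m) - 10*exp(2*m) + 23*exp(m) - 14) + 2*(3*exp(2*m) - 20*exp(m) + 23)^2*exp(m))*exp(m)/(exp(3*m) - 10*exp(2*m) + 23*exp(m) - 14)^3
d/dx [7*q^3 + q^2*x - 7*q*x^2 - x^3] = q^2 - 14*q*x - 3*x^2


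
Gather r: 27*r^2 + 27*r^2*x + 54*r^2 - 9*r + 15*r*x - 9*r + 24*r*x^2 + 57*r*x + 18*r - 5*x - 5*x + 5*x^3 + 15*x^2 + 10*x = r^2*(27*x + 81) + r*(24*x^2 + 72*x) + 5*x^3 + 15*x^2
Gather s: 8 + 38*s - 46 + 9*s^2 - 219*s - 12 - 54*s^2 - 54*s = -45*s^2 - 235*s - 50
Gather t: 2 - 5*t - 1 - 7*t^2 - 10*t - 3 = -7*t^2 - 15*t - 2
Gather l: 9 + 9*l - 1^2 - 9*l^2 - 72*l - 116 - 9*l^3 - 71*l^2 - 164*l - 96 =-9*l^3 - 80*l^2 - 227*l - 204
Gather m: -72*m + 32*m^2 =32*m^2 - 72*m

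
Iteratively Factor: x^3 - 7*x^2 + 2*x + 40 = (x - 5)*(x^2 - 2*x - 8) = (x - 5)*(x - 4)*(x + 2)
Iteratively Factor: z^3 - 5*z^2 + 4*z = (z)*(z^2 - 5*z + 4) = z*(z - 4)*(z - 1)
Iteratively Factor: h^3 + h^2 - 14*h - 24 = (h + 2)*(h^2 - h - 12) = (h + 2)*(h + 3)*(h - 4)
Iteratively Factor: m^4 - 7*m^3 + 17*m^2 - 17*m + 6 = (m - 1)*(m^3 - 6*m^2 + 11*m - 6) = (m - 3)*(m - 1)*(m^2 - 3*m + 2) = (m - 3)*(m - 1)^2*(m - 2)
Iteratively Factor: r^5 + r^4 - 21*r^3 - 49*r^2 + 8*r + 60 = (r + 3)*(r^4 - 2*r^3 - 15*r^2 - 4*r + 20) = (r + 2)*(r + 3)*(r^3 - 4*r^2 - 7*r + 10) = (r - 1)*(r + 2)*(r + 3)*(r^2 - 3*r - 10) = (r - 5)*(r - 1)*(r + 2)*(r + 3)*(r + 2)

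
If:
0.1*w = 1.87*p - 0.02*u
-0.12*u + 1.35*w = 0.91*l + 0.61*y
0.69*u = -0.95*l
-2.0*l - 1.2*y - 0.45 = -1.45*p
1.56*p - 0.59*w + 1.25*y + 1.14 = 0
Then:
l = 0.37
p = -0.02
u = -0.50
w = -0.25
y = -1.01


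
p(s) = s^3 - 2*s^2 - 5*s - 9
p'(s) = 3*s^2 - 4*s - 5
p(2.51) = -18.34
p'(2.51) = 3.86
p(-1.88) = -13.31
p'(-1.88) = 13.12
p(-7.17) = -444.57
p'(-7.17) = 177.91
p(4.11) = 6.09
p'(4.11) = 29.24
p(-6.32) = -309.72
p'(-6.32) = 140.11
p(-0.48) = -7.17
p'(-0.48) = -2.39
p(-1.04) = -7.09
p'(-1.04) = 2.40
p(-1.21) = -7.65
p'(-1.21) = 4.23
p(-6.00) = -267.00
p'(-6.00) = 127.00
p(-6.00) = -267.00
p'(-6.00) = 127.00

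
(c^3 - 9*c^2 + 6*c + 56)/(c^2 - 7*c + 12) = (c^2 - 5*c - 14)/(c - 3)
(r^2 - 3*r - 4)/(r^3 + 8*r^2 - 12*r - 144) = (r + 1)/(r^2 + 12*r + 36)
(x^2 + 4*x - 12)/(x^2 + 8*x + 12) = (x - 2)/(x + 2)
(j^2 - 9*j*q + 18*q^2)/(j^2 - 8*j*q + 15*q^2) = (-j + 6*q)/(-j + 5*q)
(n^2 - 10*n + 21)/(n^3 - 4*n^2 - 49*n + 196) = (n - 3)/(n^2 + 3*n - 28)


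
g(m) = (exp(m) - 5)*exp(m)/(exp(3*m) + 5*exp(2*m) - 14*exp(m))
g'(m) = (exp(m) - 5)*(-3*exp(3*m) - 10*exp(2*m) + 14*exp(m))*exp(m)/(exp(3*m) + 5*exp(2*m) - 14*exp(m))^2 + (exp(m) - 5)*exp(m)/(exp(3*m) + 5*exp(2*m) - 14*exp(m)) + exp(2*m)/(exp(3*m) + 5*exp(2*m) - 14*exp(m))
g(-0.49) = 0.42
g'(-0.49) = 0.09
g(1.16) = -0.15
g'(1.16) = 0.71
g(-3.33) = 0.36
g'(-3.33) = 0.00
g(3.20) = 0.03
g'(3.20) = -0.02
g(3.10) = 0.03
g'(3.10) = -0.02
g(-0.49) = 0.42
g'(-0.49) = 0.09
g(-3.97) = 0.36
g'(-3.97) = 0.00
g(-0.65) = 0.40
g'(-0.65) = 0.07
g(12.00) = 0.00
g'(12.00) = 0.00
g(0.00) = 0.50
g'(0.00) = 0.31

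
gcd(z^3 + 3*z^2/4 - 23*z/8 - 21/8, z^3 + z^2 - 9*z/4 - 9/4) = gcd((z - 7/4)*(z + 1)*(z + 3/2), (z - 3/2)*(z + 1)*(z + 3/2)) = z^2 + 5*z/2 + 3/2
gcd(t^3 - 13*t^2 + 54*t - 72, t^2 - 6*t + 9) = t - 3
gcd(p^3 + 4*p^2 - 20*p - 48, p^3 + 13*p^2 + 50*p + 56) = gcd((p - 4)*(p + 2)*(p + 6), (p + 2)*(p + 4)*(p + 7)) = p + 2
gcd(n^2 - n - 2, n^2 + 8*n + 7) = n + 1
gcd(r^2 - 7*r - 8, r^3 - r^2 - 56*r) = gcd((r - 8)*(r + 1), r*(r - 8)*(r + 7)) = r - 8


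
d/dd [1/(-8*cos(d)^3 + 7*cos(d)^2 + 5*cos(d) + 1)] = (-24*cos(d)^2 + 14*cos(d) + 5)*sin(d)/(-8*cos(d)^3 + 7*cos(d)^2 + 5*cos(d) + 1)^2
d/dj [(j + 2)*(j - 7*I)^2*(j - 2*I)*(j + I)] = 5*j^4 + j^3*(8 - 60*I) + j^2*(-183 - 90*I) + j*(-244 + 42*I) - 98 + 42*I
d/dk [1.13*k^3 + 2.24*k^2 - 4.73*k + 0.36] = 3.39*k^2 + 4.48*k - 4.73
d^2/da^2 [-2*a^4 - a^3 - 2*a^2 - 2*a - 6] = -24*a^2 - 6*a - 4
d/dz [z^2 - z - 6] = 2*z - 1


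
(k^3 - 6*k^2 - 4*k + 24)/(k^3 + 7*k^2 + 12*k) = (k^3 - 6*k^2 - 4*k + 24)/(k*(k^2 + 7*k + 12))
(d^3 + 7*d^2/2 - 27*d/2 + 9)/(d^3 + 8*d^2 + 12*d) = (2*d^2 - 5*d + 3)/(2*d*(d + 2))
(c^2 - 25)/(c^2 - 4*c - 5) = (c + 5)/(c + 1)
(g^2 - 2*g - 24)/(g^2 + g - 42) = (g + 4)/(g + 7)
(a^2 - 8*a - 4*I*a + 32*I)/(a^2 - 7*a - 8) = (a - 4*I)/(a + 1)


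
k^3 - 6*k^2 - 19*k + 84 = (k - 7)*(k - 3)*(k + 4)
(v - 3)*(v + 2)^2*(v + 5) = v^4 + 6*v^3 - 3*v^2 - 52*v - 60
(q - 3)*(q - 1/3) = q^2 - 10*q/3 + 1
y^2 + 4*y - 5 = (y - 1)*(y + 5)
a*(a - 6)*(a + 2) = a^3 - 4*a^2 - 12*a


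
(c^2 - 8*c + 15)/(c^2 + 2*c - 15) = (c - 5)/(c + 5)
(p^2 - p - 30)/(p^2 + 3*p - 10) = (p - 6)/(p - 2)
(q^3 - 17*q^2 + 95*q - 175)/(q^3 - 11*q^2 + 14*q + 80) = (q^2 - 12*q + 35)/(q^2 - 6*q - 16)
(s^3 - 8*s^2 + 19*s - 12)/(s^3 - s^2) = 1 - 7/s + 12/s^2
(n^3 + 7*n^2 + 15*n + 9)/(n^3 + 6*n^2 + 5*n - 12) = (n^2 + 4*n + 3)/(n^2 + 3*n - 4)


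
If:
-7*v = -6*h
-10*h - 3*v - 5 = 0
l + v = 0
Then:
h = -35/88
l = 15/44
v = -15/44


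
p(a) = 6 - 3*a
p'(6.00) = -3.00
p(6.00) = -12.00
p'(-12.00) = -3.00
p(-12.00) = 42.00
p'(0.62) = -3.00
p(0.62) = 4.14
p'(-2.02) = -3.00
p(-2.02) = 12.06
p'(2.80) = -3.00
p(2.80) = -2.40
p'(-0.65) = -3.00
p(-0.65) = 7.95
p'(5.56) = -3.00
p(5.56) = -10.68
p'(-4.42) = -3.00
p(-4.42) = 19.26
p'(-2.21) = -3.00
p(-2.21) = 12.63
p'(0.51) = -3.00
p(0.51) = 4.47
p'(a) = -3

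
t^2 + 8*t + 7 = (t + 1)*(t + 7)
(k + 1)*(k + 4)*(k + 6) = k^3 + 11*k^2 + 34*k + 24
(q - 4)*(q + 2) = q^2 - 2*q - 8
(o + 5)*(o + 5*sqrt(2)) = o^2 + 5*o + 5*sqrt(2)*o + 25*sqrt(2)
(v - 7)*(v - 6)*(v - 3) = v^3 - 16*v^2 + 81*v - 126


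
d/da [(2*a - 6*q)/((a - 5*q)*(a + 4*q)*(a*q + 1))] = 2*(-q*(a - 5*q)*(a - 3*q)*(a + 4*q) + (-a + 3*q)*(a - 5*q)*(a*q + 1) + (-a + 3*q)*(a + 4*q)*(a*q + 1) + (a - 5*q)*(a + 4*q)*(a*q + 1))/((a - 5*q)^2*(a + 4*q)^2*(a*q + 1)^2)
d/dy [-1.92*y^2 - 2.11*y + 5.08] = -3.84*y - 2.11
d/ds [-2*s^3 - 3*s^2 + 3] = 6*s*(-s - 1)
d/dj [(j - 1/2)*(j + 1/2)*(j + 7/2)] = 3*j^2 + 7*j - 1/4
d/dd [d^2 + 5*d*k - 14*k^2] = 2*d + 5*k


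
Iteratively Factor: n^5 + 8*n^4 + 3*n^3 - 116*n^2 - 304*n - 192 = (n + 1)*(n^4 + 7*n^3 - 4*n^2 - 112*n - 192) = (n + 1)*(n + 4)*(n^3 + 3*n^2 - 16*n - 48) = (n + 1)*(n + 4)^2*(n^2 - n - 12) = (n - 4)*(n + 1)*(n + 4)^2*(n + 3)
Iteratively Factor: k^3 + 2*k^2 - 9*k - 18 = (k + 2)*(k^2 - 9) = (k + 2)*(k + 3)*(k - 3)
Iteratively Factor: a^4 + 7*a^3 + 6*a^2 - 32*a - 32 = (a + 1)*(a^3 + 6*a^2 - 32) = (a + 1)*(a + 4)*(a^2 + 2*a - 8) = (a + 1)*(a + 4)^2*(a - 2)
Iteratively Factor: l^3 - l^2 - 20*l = (l + 4)*(l^2 - 5*l) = (l - 5)*(l + 4)*(l)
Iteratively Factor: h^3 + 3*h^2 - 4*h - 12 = (h + 2)*(h^2 + h - 6) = (h + 2)*(h + 3)*(h - 2)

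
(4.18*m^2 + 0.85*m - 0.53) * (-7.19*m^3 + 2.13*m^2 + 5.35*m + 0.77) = -30.0542*m^5 + 2.7919*m^4 + 27.9842*m^3 + 6.6372*m^2 - 2.181*m - 0.4081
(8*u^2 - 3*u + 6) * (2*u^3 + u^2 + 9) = 16*u^5 + 2*u^4 + 9*u^3 + 78*u^2 - 27*u + 54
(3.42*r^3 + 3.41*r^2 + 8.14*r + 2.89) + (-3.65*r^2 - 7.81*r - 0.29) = 3.42*r^3 - 0.24*r^2 + 0.330000000000001*r + 2.6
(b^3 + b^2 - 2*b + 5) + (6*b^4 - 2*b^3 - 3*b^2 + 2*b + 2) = 6*b^4 - b^3 - 2*b^2 + 7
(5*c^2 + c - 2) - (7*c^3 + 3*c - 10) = -7*c^3 + 5*c^2 - 2*c + 8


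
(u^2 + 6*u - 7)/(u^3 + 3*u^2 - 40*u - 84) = (u - 1)/(u^2 - 4*u - 12)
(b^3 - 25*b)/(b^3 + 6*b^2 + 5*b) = (b - 5)/(b + 1)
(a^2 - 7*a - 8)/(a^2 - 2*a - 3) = (a - 8)/(a - 3)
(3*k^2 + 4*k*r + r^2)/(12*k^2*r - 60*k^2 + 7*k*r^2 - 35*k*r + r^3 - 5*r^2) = (k + r)/(4*k*r - 20*k + r^2 - 5*r)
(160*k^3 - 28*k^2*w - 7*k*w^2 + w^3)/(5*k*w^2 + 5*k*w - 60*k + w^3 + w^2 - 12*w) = (32*k^2 - 12*k*w + w^2)/(w^2 + w - 12)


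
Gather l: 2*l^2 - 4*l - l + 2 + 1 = 2*l^2 - 5*l + 3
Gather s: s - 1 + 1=s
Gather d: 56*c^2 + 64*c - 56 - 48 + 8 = 56*c^2 + 64*c - 96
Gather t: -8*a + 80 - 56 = 24 - 8*a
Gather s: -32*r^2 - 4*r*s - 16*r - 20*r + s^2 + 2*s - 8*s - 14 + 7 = -32*r^2 - 36*r + s^2 + s*(-4*r - 6) - 7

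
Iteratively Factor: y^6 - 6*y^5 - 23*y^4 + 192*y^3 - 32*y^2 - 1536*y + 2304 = (y + 4)*(y^5 - 10*y^4 + 17*y^3 + 124*y^2 - 528*y + 576) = (y - 3)*(y + 4)*(y^4 - 7*y^3 - 4*y^2 + 112*y - 192) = (y - 4)*(y - 3)*(y + 4)*(y^3 - 3*y^2 - 16*y + 48) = (y - 4)^2*(y - 3)*(y + 4)*(y^2 + y - 12) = (y - 4)^2*(y - 3)^2*(y + 4)*(y + 4)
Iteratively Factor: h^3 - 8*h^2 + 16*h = (h - 4)*(h^2 - 4*h) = h*(h - 4)*(h - 4)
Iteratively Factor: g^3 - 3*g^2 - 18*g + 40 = (g - 2)*(g^2 - g - 20) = (g - 2)*(g + 4)*(g - 5)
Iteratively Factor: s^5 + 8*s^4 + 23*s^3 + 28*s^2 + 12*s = (s + 1)*(s^4 + 7*s^3 + 16*s^2 + 12*s) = (s + 1)*(s + 2)*(s^3 + 5*s^2 + 6*s) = s*(s + 1)*(s + 2)*(s^2 + 5*s + 6) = s*(s + 1)*(s + 2)^2*(s + 3)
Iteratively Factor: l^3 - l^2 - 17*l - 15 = (l - 5)*(l^2 + 4*l + 3) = (l - 5)*(l + 3)*(l + 1)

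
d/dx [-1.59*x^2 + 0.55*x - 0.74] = 0.55 - 3.18*x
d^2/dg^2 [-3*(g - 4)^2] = -6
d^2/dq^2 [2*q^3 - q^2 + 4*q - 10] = 12*q - 2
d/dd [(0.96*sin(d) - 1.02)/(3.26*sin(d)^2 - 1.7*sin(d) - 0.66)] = (-3.1296*sin(d)^2 + 6.6504*sin(d) - 2.3676)*cos(d)/(10.6276*sin(d)^4 - 11.084*sin(d)^3 - 1.4132*sin(d)^2 + 2.244*sin(d) + 0.4356)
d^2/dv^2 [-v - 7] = 0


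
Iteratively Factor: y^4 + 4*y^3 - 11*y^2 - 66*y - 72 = (y + 2)*(y^3 + 2*y^2 - 15*y - 36) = (y + 2)*(y + 3)*(y^2 - y - 12) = (y + 2)*(y + 3)^2*(y - 4)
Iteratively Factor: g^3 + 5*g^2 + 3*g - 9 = (g + 3)*(g^2 + 2*g - 3) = (g - 1)*(g + 3)*(g + 3)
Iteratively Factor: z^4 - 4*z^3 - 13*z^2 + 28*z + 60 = (z + 2)*(z^3 - 6*z^2 - z + 30) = (z - 5)*(z + 2)*(z^2 - z - 6) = (z - 5)*(z - 3)*(z + 2)*(z + 2)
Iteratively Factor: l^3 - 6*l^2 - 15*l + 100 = (l + 4)*(l^2 - 10*l + 25) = (l - 5)*(l + 4)*(l - 5)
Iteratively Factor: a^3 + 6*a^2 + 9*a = (a)*(a^2 + 6*a + 9) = a*(a + 3)*(a + 3)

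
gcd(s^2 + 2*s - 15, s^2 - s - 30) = s + 5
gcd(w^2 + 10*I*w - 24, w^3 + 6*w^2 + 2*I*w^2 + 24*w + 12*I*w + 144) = w + 6*I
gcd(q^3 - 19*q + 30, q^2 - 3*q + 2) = q - 2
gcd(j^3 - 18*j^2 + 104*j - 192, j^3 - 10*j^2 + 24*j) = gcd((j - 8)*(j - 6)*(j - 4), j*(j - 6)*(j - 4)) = j^2 - 10*j + 24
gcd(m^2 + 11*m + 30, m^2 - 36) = m + 6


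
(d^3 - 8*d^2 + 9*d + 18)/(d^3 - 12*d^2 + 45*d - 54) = (d + 1)/(d - 3)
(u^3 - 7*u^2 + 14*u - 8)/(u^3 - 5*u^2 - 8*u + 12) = (u^2 - 6*u + 8)/(u^2 - 4*u - 12)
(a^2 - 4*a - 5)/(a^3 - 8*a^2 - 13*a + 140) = (a + 1)/(a^2 - 3*a - 28)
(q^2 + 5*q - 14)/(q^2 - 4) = (q + 7)/(q + 2)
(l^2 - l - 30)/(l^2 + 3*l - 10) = (l - 6)/(l - 2)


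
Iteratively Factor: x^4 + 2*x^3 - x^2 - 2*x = (x + 2)*(x^3 - x) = (x - 1)*(x + 2)*(x^2 + x) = (x - 1)*(x + 1)*(x + 2)*(x)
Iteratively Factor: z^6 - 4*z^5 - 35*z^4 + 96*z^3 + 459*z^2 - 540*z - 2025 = (z + 3)*(z^5 - 7*z^4 - 14*z^3 + 138*z^2 + 45*z - 675) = (z - 5)*(z + 3)*(z^4 - 2*z^3 - 24*z^2 + 18*z + 135) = (z - 5)*(z + 3)^2*(z^3 - 5*z^2 - 9*z + 45) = (z - 5)^2*(z + 3)^2*(z^2 - 9) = (z - 5)^2*(z + 3)^3*(z - 3)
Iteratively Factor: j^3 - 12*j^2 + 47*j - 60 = (j - 5)*(j^2 - 7*j + 12) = (j - 5)*(j - 4)*(j - 3)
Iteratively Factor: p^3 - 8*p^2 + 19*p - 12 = (p - 4)*(p^2 - 4*p + 3) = (p - 4)*(p - 3)*(p - 1)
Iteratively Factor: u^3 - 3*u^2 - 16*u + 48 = (u - 4)*(u^2 + u - 12) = (u - 4)*(u - 3)*(u + 4)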